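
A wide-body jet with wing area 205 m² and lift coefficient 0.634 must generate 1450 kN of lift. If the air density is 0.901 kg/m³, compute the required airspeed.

v = 157 m/s

L = ½ρv²S·CL ⇒ v = √(2L/(ρ·S·CL))
v = √(2 × 1.45×10^6 / (0.901 × 205 × 0.634)) = √24760 = 157 m/s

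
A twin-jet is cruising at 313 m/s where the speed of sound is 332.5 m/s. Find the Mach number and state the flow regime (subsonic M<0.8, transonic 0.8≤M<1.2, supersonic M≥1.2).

M = 0.941 (transonic)

M = v/a = 313 / 332.5 = 0.941
M = 0.941 → transonic.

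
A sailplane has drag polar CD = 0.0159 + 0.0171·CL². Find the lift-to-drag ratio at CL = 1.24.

CD = 0.0159 + 0.0171 × 1.24² = 0.04219
L/D = CL/CD = 1.24 / 0.04219 = 29.4

L/D = 29.4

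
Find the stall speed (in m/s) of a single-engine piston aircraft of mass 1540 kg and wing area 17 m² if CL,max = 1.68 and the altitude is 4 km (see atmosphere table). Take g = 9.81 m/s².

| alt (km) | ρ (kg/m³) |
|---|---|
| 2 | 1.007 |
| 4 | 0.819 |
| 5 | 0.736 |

At 4 km, from the table: ρ = 0.819 kg/m³.
Weight W = mg = 1540 × 9.81 = 15110 N.
From L = ½ρV²S·CL,max = W: V_stall = √(2W/(ρSCL,max)) = √(2·15110/(0.819·17·1.68))
V_stall = √1292 = 35.9 m/s

V_stall = 35.9 m/s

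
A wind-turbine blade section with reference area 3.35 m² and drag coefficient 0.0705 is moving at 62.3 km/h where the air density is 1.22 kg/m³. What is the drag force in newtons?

D = 43.1 N

Convert speed: v = 62.3 km/h ÷ 3.6 = 17.31 m/s.
D = ½ρv²S·CD = ½ × 1.22 × 17.31² × 3.35 × 0.0705 = 43.1 N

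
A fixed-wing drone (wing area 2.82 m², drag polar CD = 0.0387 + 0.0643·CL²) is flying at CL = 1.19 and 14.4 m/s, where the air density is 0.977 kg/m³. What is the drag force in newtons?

CD = 0.0387 + 0.0643 × 1.19² = 0.1298
D = ½ρv²S·CD = ½ × 0.977 × 14.4² × 2.82 × 0.1298 = 37.1 N

D = 37.1 N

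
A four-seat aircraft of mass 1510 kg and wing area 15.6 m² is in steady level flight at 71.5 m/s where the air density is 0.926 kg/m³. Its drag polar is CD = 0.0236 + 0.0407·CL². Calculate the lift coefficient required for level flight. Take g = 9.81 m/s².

Weight W = mg = 1510 × 9.81 = 14813 N; in level flight L = W.
Dynamic pressure q = 0.5 × 0.926 × 71.5² = 2367 Pa.
Required CL = L/(qS) = 14813/(2367·15.6) = 0.4012.

CL = 0.401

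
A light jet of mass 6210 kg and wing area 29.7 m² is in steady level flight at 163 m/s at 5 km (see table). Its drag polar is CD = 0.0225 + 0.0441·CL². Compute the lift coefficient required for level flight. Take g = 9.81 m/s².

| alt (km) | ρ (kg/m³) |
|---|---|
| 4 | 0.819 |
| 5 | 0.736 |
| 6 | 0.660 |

CL = 0.21

At 5 km, from the table: ρ = 0.736 kg/m³.
Weight W = mg = 6210 × 9.81 = 60920 N; in level flight L = W.
Dynamic pressure q = 0.5 × 0.736 × 163² = 9777 Pa.
Required CL = L/(qS) = 60920/(9777·29.7) = 0.2098.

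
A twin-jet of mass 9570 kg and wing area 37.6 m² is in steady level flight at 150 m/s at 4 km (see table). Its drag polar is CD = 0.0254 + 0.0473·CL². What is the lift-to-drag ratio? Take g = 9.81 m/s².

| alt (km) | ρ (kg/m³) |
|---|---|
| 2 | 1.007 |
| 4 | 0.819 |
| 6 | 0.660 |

L/D = 9.39

At 4 km, from the table: ρ = 0.819 kg/m³.
In steady level flight, lift balances weight: W = mg = 9570 × 9.81 = 93882 N.
q = ½ρv² = ½ × 0.819 × 150² = 9214 Pa.
CL = W/(q·S) = 93882 / (9214 × 37.6) = 0.271.
CD = 0.0254 + 0.0473 × 0.271² = 0.02887.
L/D = CL/CD = 0.271 / 0.02887 = 9.39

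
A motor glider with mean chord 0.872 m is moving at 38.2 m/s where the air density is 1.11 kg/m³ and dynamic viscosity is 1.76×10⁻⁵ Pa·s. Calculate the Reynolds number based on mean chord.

Re = ρ·v·c/μ = 1.11 × 38.2 × 0.872 / (1.76×10⁻⁵) = 2.1×10^6

Re = 2.1×10^6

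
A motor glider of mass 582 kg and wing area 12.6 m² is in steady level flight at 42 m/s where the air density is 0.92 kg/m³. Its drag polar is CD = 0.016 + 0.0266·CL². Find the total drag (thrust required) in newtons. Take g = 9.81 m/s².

Weight W = mg = 582 × 9.81 = 5709.4 N; in level flight L = W.
q = ½ρv² = ½ × 0.92 × 42² = 811.4 Pa.
Required CL = L/(qS) = 5709.4/(811.4·12.6) = 0.5584.
CD = 0.016 + 0.0266 × 0.5584² = 0.02429.
D = q·S·CD = 811.4 × 12.6 × 0.02429 = 248.4 N

D = 248 N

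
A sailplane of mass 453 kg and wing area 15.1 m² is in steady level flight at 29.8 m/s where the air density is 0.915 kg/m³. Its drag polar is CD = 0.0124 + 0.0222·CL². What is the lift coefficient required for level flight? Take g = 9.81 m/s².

Weight W = mg = 453 × 9.81 = 4443.9 N; in level flight L = W.
q = ½ρv² = ½ × 0.915 × 29.8² = 406.3 Pa.
Required CL = L/(qS) = 4443.9/(406.3·15.1) = 0.7244.

CL = 0.724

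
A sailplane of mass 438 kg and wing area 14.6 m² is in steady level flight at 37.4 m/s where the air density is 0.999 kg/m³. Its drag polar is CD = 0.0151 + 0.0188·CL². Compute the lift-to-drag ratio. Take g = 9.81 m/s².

L/D = 22.8

Level flight ⇒ L = W = m·g = 438 × 9.81 = 4296.8 N.
Dynamic pressure q = 0.5 × 0.999 × 37.4² = 698.7 Pa.
Required CL = L/(qS) = 4296.8/(698.7·14.6) = 0.4212.
CD = 0.0151 + 0.0188 × 0.4212² = 0.01844.
L/D = CL/CD = 0.4212 / 0.01844 = 22.8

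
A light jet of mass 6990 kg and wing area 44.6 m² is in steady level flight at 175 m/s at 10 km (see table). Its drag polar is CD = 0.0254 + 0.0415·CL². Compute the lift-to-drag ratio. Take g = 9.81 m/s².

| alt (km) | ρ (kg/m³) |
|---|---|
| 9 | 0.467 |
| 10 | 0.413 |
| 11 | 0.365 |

L/D = 8.73

At 10 km, from the table: ρ = 0.413 kg/m³.
In steady level flight, lift balances weight: W = mg = 6990 × 9.81 = 68572 N.
Dynamic pressure q = 0.5 × 0.413 × 175² = 6324 Pa.
CL = 2W/(ρv²S) = 2×68572/(0.413×175²×44.6) = 0.2431.
CD = 0.0254 + 0.0415 × 0.2431² = 0.02785.
L/D = CL/CD = 0.2431 / 0.02785 = 8.73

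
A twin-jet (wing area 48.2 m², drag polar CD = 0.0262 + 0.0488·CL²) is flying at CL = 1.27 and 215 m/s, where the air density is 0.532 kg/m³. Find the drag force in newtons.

D = 62200 N

CD = 0.0262 + 0.0488 × 1.27² = 0.1049
D = ½ρv²S·CD = ½ × 0.532 × 215² × 48.2 × 0.1049 = 62200 N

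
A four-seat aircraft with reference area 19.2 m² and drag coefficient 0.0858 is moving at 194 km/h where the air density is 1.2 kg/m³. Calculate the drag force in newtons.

Convert speed: v = 194 km/h ÷ 3.6 = 53.89 m/s.
Dynamic pressure q = ½ρv² = ½ × 1.2 × 53.89² = 1742 Pa.
D = q·S·CD = 1742 × 19.2 × 0.0858 = 2870 N

D = 2870 N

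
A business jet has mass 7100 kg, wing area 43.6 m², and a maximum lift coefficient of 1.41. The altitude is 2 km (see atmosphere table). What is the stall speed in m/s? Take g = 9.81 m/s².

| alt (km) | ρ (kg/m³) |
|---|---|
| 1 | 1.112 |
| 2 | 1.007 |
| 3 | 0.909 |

At 2 km, from the table: ρ = 1.007 kg/m³.
Weight W = mg = 7100 × 9.81 = 69650 N.
V_stall = √(2W/(ρ·S·CL,max)) = √(2 × 69650 / (1.007 × 43.6 × 1.41))
V_stall = √2250 = 47.4 m/s

V_stall = 47.4 m/s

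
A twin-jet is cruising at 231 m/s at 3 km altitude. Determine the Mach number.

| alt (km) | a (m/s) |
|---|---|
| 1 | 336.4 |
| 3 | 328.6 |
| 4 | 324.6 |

M = 0.703

At 3 km, from the table: a = 328.6 m/s.
M = v/a = 231 / 328.6 = 0.703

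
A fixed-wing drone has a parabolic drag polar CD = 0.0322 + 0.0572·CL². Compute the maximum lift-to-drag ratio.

For CD = CD0 + K·CL², (L/D)max occurs at CL* = √(CD0/K) and equals 1/(2√(K·CD0)).
(L/D)max = 1/(2√(0.0572 × 0.0322)) = 1/(2 × 0.04292) = 11.7

(L/D)max = 11.7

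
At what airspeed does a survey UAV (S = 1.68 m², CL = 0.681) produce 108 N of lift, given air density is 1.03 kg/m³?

L = ½ρv²S·CL ⇒ v = √(2L/(ρ·S·CL))
v = √(2 × 108 / (1.03 × 1.68 × 0.681)) = √183.3 = 13.5 m/s

v = 13.5 m/s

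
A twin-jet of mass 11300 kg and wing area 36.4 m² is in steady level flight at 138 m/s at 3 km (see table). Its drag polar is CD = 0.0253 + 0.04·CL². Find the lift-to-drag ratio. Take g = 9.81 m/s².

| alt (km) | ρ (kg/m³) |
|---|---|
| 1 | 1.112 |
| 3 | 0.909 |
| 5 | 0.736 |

L/D = 11.6

At 3 km, from the table: ρ = 0.909 kg/m³.
In steady level flight, lift balances weight: W = mg = 11300 × 9.81 = 1.1085×10^5 N.
Dynamic pressure q = 0.5 × 0.909 × 138² = 8655 Pa.
CL = W/(q·S) = 1.1085×10^5 / (8655 × 36.4) = 0.3518.
CD = 0.0253 + 0.04 × 0.3518² = 0.03025.
L/D = CL/CD = 0.3518 / 0.03025 = 11.6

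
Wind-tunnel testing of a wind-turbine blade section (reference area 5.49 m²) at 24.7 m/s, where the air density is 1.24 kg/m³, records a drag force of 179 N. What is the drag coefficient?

CD = 0.0862

From D = ½ρv²S·CD, rearranging gives CD = 2D/(ρv²S).
CD = 2 × 179 / (1.24 × 24.7² × 5.49) = 0.0862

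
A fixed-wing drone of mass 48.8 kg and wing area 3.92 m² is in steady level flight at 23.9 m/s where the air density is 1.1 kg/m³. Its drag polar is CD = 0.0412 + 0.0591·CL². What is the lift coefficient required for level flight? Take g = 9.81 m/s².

CL = 0.389

Level flight ⇒ L = W = m·g = 48.8 × 9.81 = 478.73 N.
q = ½ρv² = ½ × 1.1 × 23.9² = 314.2 Pa.
Required CL = L/(qS) = 478.73/(314.2·3.92) = 0.3887.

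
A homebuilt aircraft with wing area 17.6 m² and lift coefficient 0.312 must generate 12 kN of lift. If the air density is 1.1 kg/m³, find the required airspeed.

L = ½ρv²S·CL ⇒ v = √(2L/(ρ·S·CL))
v = √(2 × 12000 / (1.1 × 17.6 × 0.312)) = √3973 = 63 m/s

v = 63 m/s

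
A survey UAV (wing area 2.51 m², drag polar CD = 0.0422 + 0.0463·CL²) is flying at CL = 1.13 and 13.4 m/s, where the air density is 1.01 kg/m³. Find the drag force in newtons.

D = 23.1 N

CD = 0.0422 + 0.0463 × 1.13² = 0.1013
D = ½ρv²S·CD = ½ × 1.01 × 13.4² × 2.51 × 0.1013 = 23.1 N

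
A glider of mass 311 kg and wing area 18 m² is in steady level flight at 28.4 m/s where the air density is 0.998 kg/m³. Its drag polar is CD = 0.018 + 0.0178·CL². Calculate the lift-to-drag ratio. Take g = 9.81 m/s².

L/D = 19.9

In steady level flight, lift balances weight: W = mg = 311 × 9.81 = 3050.9 N.
Dynamic pressure q = 0.5 × 0.998 × 28.4² = 402.5 Pa.
CL = W/(q·S) = 3050.9 / (402.5 × 18) = 0.4211.
CD = 0.018 + 0.0178 × 0.4211² = 0.02116.
L/D = CL/CD = 0.4211 / 0.02116 = 19.9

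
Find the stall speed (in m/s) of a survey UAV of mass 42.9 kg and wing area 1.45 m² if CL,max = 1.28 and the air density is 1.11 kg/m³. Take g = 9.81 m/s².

At stall, lift equals weight: L = W = m·g = 42.9 × 9.81 = 420.8 N.
From L = ½ρV²S·CL,max = W: V_stall = √(2W/(ρSCL,max)) = √(2·420.8/(1.11·1.45·1.28))
V_stall = √408.6 = 20.2 m/s

V_stall = 20.2 m/s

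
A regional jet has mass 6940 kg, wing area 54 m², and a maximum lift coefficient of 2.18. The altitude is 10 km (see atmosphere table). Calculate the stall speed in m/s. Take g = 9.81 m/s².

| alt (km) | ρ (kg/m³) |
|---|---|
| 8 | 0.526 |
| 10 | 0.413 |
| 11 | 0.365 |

V_stall = 52.9 m/s

At 10 km, from the table: ρ = 0.413 kg/m³.
At stall, lift equals weight: L = W = m·g = 6940 × 9.81 = 68080 N.
From L = ½ρV²S·CL,max = W: V_stall = √(2W/(ρSCL,max)) = √(2·68080/(0.413·54·2.18))
V_stall = √2801 = 52.9 m/s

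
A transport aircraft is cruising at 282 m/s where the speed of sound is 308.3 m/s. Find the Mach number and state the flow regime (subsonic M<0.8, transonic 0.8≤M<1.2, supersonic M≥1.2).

M = 0.915 (transonic)

M = v/a = 282 / 308.3 = 0.915
M = 0.915 → transonic.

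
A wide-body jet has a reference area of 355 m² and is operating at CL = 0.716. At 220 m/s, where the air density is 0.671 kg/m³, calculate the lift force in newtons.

L = ½ρv²S·CL = ½ × 0.671 × 220² × 355 × 0.716 = 4.13×10^6 N ≈ 4130 kN

L = 4.13×10^6 N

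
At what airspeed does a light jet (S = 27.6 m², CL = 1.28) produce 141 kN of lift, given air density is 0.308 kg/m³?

v = 161 m/s

L = ½ρv²S·CL ⇒ v = √(2L/(ρ·S·CL))
v = √(2 × 1.41×10^5 / (0.308 × 27.6 × 1.28)) = √25920 = 161 m/s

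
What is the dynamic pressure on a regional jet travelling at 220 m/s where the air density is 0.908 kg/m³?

q = ½ρv² = ½ × 0.908 × 220² = 22000 Pa

q = 22000 Pa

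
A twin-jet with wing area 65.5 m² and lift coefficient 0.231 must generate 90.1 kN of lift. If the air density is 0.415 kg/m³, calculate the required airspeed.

L = ½ρv²S·CL ⇒ v = √(2L/(ρ·S·CL))
v = √(2 × 90100 / (0.415 × 65.5 × 0.231)) = √28700 = 169 m/s

v = 169 m/s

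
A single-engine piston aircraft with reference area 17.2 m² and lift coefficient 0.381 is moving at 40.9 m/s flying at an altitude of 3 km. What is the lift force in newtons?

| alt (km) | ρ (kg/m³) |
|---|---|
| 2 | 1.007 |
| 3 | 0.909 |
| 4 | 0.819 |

At 3 km, from the table: ρ = 0.909 kg/m³.
Dynamic pressure q = ½ρv² = ½ × 0.909 × 40.9² = 760.3 Pa.
L = q·S·CL = 760.3 × 17.2 × 0.381 = 4980 N

L = 4980 N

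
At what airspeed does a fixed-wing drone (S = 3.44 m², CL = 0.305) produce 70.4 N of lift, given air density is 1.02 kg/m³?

v = 11.5 m/s

L = ½ρv²S·CL ⇒ v = √(2L/(ρ·S·CL))
v = √(2 × 70.4 / (1.02 × 3.44 × 0.305)) = √131.6 = 11.5 m/s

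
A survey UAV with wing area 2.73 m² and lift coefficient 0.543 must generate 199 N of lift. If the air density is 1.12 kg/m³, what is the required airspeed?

v = 15.5 m/s

L = ½ρv²S·CL ⇒ v = √(2L/(ρ·S·CL))
v = √(2 × 199 / (1.12 × 2.73 × 0.543)) = √239.7 = 15.5 m/s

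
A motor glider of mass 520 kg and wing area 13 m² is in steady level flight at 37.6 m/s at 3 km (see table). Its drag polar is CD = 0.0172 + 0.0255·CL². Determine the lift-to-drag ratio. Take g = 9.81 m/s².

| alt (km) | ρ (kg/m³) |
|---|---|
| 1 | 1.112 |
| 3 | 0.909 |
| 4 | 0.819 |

At 3 km, from the table: ρ = 0.909 kg/m³.
Level flight ⇒ L = W = m·g = 520 × 9.81 = 5101.2 N.
q = ½ρv² = ½ × 0.909 × 37.6² = 642.6 Pa.
CL = W/(q·S) = 5101.2 / (642.6 × 13) = 0.6107.
CD = 0.0172 + 0.0255 × 0.6107² = 0.02671.
L/D = CL/CD = 0.6107 / 0.02671 = 22.9

L/D = 22.9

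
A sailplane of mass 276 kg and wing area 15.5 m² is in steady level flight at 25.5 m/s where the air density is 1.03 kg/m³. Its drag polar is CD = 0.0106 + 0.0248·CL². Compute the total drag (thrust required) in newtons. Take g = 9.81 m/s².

D = 90 N

Weight W = mg = 276 × 9.81 = 2707.6 N; in level flight L = W.
q = ½ρv² = ½ × 1.03 × 25.5² = 334.9 Pa.
Required CL = L/(qS) = 2707.6/(334.9·15.5) = 0.5216.
CD = 0.0106 + 0.0248 × 0.5216² = 0.01735.
D = q·S·CD = 334.9 × 15.5 × 0.01735 = 90.05 N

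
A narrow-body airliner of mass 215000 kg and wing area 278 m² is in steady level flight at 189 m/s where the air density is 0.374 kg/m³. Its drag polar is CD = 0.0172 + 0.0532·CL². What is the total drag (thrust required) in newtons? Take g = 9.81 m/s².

D = 1.59×10^5 N

Weight W = mg = 215000 × 9.81 = 2.1092×10^6 N; in level flight L = W.
Dynamic pressure q = 0.5 × 0.374 × 189² = 6680 Pa.
Required CL = L/(qS) = 2.1092×10^6/(6680·278) = 1.136.
CD = 0.0172 + 0.0532 × 1.136² = 0.08583.
D = q·S·CD = 6680 × 278 × 0.08583 = 1.594×10^5 N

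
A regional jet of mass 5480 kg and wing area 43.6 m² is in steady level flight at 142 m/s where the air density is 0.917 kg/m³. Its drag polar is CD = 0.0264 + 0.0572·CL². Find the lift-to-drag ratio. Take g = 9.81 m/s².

Weight W = mg = 5480 × 9.81 = 53759 N; in level flight L = W.
Dynamic pressure q = 0.5 × 0.917 × 142² = 9245 Pa.
CL = 2W/(ρv²S) = 2×53759/(0.917×142²×43.6) = 0.1334.
CD = 0.0264 + 0.0572 × 0.1334² = 0.02742.
L/D = CL/CD = 0.1334 / 0.02742 = 4.86

L/D = 4.86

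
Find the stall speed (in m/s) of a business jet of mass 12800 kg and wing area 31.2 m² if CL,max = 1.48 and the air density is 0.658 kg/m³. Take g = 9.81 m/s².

V_stall = 90.9 m/s

Stall occurs when L = W at CL,max. W = mg = 12800 × 9.81 = 1.256×10^5 N.
V_stall = √(2W/(ρ·S·CL,max)) = √(2 × 1.256×10^5 / (0.658 × 31.2 × 1.48))
V_stall = √8265 = 90.9 m/s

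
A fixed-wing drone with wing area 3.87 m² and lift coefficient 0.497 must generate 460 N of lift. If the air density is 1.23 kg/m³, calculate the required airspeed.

v = 19.7 m/s

L = ½ρv²S·CL ⇒ v = √(2L/(ρ·S·CL))
v = √(2 × 460 / (1.23 × 3.87 × 0.497)) = √388.9 = 19.7 m/s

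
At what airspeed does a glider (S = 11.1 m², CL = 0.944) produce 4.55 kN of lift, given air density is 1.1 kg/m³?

L = ½ρv²S·CL ⇒ v = √(2L/(ρ·S·CL))
v = √(2 × 4550 / (1.1 × 11.1 × 0.944)) = √789.5 = 28.1 m/s

v = 28.1 m/s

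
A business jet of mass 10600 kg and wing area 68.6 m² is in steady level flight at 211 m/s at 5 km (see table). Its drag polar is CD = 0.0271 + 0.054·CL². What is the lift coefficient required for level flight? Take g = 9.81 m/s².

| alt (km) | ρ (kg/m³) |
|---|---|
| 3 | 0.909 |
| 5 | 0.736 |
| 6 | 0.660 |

CL = 0.0925

At 5 km, from the table: ρ = 0.736 kg/m³.
Weight W = mg = 10600 × 9.81 = 1.0399×10^5 N; in level flight L = W.
Dynamic pressure q = 0.5 × 0.736 × 211² = 16380 Pa.
CL = 2W/(ρv²S) = 2×1.0399×10^5/(0.736×211²×68.6) = 0.09252.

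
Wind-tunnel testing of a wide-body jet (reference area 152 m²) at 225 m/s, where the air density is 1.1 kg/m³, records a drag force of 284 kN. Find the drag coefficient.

From D = ½ρv²S·CD, rearranging gives CD = 2D/(ρv²S).
CD = 2 × 2.84×10^5 / (1.1 × 225² × 152) = 0.0671

CD = 0.0671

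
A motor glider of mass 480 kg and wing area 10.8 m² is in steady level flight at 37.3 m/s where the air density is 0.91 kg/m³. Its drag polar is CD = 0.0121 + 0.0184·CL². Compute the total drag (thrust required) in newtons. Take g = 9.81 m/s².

In steady level flight, lift balances weight: W = mg = 480 × 9.81 = 4708.8 N.
q = ½ρv² = ½ × 0.91 × 37.3² = 633 Pa.
CL = W/(q·S) = 4708.8 / (633 × 10.8) = 0.6887.
CD = 0.0121 + 0.0184 × 0.6887² = 0.02083.
D = q·S·CD = 633 × 10.8 × 0.02083 = 142.4 N

D = 142 N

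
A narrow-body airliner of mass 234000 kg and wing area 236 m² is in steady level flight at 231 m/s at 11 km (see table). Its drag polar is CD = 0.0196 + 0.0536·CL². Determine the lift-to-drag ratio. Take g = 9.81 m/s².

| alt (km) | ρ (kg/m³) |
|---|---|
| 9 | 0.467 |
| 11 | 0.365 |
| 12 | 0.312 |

At 11 km, from the table: ρ = 0.365 kg/m³.
Level flight ⇒ L = W = m·g = 234000 × 9.81 = 2.2955×10^6 N.
q = ½ρv² = ½ × 0.365 × 231² = 9738 Pa.
CL = 2W/(ρv²S) = 2×2.2955×10^6/(0.365×231²×236) = 0.9988.
CD = 0.0196 + 0.0536 × 0.9988² = 0.07307.
L/D = CL/CD = 0.9988 / 0.07307 = 13.7

L/D = 13.7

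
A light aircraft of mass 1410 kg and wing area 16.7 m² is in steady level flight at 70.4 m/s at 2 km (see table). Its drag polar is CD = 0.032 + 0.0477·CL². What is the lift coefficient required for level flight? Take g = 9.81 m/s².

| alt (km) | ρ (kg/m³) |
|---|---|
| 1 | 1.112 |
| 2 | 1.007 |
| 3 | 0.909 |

At 2 km, from the table: ρ = 1.007 kg/m³.
Level flight ⇒ L = W = m·g = 1410 × 9.81 = 13832 N.
Dynamic pressure q = 0.5 × 1.007 × 70.4² = 2495 Pa.
CL = 2W/(ρv²S) = 2×13832/(1.007×70.4²×16.7) = 0.3319.

CL = 0.332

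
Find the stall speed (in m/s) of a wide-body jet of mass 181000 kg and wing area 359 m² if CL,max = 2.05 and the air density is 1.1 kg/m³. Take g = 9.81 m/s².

V_stall = 66.2 m/s

Stall occurs when L = W at CL,max. W = mg = 181000 × 9.81 = 1.776×10^6 N.
V_stall = √(2W/(ρ·S·CL,max)) = √(2 × 1.776×10^6 / (1.1 × 359 × 2.05))
V_stall = √4387 = 66.2 m/s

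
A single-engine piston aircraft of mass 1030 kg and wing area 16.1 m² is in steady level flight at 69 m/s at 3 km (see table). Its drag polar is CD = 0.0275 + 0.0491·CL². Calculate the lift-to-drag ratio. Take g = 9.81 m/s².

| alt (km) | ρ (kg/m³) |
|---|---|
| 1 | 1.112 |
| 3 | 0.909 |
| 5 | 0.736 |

L/D = 9.17

At 3 km, from the table: ρ = 0.909 kg/m³.
Level flight ⇒ L = W = m·g = 1030 × 9.81 = 10104 N.
Dynamic pressure q = 0.5 × 0.909 × 69² = 2164 Pa.
Required CL = L/(qS) = 10104/(2164·16.1) = 0.29.
CD = 0.0275 + 0.0491 × 0.29² = 0.03163.
L/D = CL/CD = 0.29 / 0.03163 = 9.17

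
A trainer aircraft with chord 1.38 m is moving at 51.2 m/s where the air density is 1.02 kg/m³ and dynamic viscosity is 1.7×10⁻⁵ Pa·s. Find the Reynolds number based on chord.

Re = ρ·v·c/μ = 1.02 × 51.2 × 1.38 / (1.7×10⁻⁵) = 4.24×10^6

Re = 4.24×10^6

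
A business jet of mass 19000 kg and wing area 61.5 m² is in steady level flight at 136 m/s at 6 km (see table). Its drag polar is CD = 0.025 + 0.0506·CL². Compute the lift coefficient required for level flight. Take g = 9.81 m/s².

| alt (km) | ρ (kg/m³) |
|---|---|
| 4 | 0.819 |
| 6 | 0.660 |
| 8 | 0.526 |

At 6 km, from the table: ρ = 0.660 kg/m³.
In steady level flight, lift balances weight: W = mg = 19000 × 9.81 = 1.8639×10^5 N.
Dynamic pressure q = 0.5 × 0.66 × 136² = 6104 Pa.
Required CL = L/(qS) = 1.8639×10^5/(6104·61.5) = 0.4965.

CL = 0.497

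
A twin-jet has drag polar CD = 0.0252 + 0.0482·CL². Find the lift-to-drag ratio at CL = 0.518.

CD = 0.0252 + 0.0482 × 0.518² = 0.03813
L/D = CL/CD = 0.518 / 0.03813 = 13.6

L/D = 13.6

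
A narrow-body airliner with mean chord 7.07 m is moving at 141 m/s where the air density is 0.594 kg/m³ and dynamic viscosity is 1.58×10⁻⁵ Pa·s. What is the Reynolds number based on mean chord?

Re = ρ·v·c/μ = 0.594 × 141 × 7.07 / (1.58×10⁻⁵) = 3.75×10^7

Re = 3.75×10^7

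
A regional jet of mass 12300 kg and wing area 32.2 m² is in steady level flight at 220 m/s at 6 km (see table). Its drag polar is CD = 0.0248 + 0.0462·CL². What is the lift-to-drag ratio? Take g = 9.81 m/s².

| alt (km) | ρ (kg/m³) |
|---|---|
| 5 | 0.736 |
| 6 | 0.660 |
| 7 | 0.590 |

At 6 km, from the table: ρ = 0.660 kg/m³.
In steady level flight, lift balances weight: W = mg = 12300 × 9.81 = 1.2066×10^5 N.
Dynamic pressure q = 0.5 × 0.66 × 220² = 15970 Pa.
Required CL = L/(qS) = 1.2066×10^5/(15970·32.2) = 0.2346.
CD = 0.0248 + 0.0462 × 0.2346² = 0.02734.
L/D = CL/CD = 0.2346 / 0.02734 = 8.58

L/D = 8.58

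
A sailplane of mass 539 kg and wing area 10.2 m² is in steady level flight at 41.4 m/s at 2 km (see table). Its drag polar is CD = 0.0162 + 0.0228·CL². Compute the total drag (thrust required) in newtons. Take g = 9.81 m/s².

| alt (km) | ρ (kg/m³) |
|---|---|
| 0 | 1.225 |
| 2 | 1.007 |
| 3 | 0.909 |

D = 215 N

At 2 km, from the table: ρ = 1.007 kg/m³.
Weight W = mg = 539 × 9.81 = 5287.6 N; in level flight L = W.
Dynamic pressure q = 0.5 × 1.007 × 41.4² = 863 Pa.
CL = 2W/(ρv²S) = 2×5287.6/(1.007×41.4²×10.2) = 0.6007.
CD = 0.0162 + 0.0228 × 0.6007² = 0.02443.
D = q·S·CD = 863 × 10.2 × 0.02443 = 215 N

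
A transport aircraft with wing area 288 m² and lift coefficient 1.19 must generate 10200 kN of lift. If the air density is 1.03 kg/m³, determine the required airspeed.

v = 240 m/s

L = ½ρv²S·CL ⇒ v = √(2L/(ρ·S·CL))
v = √(2 × 1.02×10^7 / (1.03 × 288 × 1.19)) = √57790 = 240 m/s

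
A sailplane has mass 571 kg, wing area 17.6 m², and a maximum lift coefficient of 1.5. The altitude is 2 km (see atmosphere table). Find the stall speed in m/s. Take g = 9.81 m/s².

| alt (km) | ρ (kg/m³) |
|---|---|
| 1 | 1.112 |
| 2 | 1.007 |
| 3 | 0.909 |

V_stall = 20.5 m/s

At 2 km, from the table: ρ = 1.007 kg/m³.
Weight W = mg = 571 × 9.81 = 5602 N.
V_stall = √(2W/(ρ·S·CL,max)) = √(2 × 5602 / (1.007 × 17.6 × 1.5))
V_stall = √421.4 = 20.5 m/s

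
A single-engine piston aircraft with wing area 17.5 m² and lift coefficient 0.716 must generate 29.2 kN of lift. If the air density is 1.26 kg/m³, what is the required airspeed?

v = 60.8 m/s

L = ½ρv²S·CL ⇒ v = √(2L/(ρ·S·CL))
v = √(2 × 29200 / (1.26 × 17.5 × 0.716)) = √3699 = 60.8 m/s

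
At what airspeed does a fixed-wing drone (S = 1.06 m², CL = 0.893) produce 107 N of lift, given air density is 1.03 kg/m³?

L = ½ρv²S·CL ⇒ v = √(2L/(ρ·S·CL))
v = √(2 × 107 / (1.03 × 1.06 × 0.893)) = √219.5 = 14.8 m/s

v = 14.8 m/s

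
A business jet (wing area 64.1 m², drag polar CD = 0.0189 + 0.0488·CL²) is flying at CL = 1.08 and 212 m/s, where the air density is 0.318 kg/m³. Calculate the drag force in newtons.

D = 34700 N

CD = 0.0189 + 0.0488 × 1.08² = 0.07582
D = ½ρv²S·CD = ½ × 0.318 × 212² × 64.1 × 0.07582 = 34700 N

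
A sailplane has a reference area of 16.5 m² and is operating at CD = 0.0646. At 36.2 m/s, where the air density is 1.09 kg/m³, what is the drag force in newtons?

D = ½ρv²S·CD = ½ × 1.09 × 36.2² × 16.5 × 0.0646 = 761 N

D = 761 N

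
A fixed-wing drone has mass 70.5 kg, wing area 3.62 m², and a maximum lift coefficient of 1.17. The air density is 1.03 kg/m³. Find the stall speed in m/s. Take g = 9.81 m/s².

Stall occurs when L = W at CL,max. W = mg = 70.5 × 9.81 = 691.6 N.
V_stall = √(2W/(ρ·S·CL,max)) = √(2 × 691.6 / (1.03 × 3.62 × 1.17))
V_stall = √317.1 = 17.8 m/s

V_stall = 17.8 m/s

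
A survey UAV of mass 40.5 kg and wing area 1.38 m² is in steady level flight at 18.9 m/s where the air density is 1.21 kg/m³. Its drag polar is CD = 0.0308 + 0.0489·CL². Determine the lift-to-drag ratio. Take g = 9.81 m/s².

L/D = 11.3

In steady level flight, lift balances weight: W = mg = 40.5 × 9.81 = 397.31 N.
q = ½ρv² = ½ × 1.21 × 18.9² = 216.1 Pa.
CL = 2W/(ρv²S) = 2×397.31/(1.21×18.9²×1.38) = 1.332.
CD = 0.0308 + 0.0489 × 1.332² = 0.1176.
L/D = CL/CD = 1.332 / 0.1176 = 11.3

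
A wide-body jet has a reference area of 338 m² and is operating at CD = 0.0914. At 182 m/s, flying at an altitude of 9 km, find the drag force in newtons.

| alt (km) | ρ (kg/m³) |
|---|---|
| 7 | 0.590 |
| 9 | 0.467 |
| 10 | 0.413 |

At 9 km, from the table: ρ = 0.467 kg/m³.
Dynamic pressure q = ½ρv² = ½ × 0.467 × 182² = 7734 Pa.
D = q·S·CD = 7734 × 338 × 0.0914 = 2.39×10^5 N ≈ 239 kN

D = 2.39×10^5 N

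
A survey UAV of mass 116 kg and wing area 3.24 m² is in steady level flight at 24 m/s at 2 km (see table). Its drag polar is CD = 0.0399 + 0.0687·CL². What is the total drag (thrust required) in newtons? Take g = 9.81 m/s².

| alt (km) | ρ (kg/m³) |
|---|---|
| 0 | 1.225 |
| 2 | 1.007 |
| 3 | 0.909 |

At 2 km, from the table: ρ = 1.007 kg/m³.
Level flight ⇒ L = W = m·g = 116 × 9.81 = 1138 N.
Dynamic pressure q = 0.5 × 1.007 × 24² = 290 Pa.
CL = W/(q·S) = 1138 / (290 × 3.24) = 1.211.
CD = 0.0399 + 0.0687 × 1.211² = 0.1407.
D = q·S·CD = 290 × 3.24 × 0.1407 = 132.2 N

D = 132 N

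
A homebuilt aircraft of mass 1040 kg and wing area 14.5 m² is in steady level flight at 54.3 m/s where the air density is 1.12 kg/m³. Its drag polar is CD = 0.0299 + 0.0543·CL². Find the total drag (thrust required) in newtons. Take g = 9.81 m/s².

D = 952 N

Level flight ⇒ L = W = m·g = 1040 × 9.81 = 10202 N.
Dynamic pressure q = 0.5 × 1.12 × 54.3² = 1651 Pa.
Required CL = L/(qS) = 10202/(1651·14.5) = 0.4261.
CD = 0.0299 + 0.0543 × 0.4261² = 0.03976.
D = q·S·CD = 1651 × 14.5 × 0.03976 = 951.9 N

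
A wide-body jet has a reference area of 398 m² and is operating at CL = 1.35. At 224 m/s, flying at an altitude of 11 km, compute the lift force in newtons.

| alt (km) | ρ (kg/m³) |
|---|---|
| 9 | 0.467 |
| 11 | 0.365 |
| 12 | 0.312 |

At 11 km, from the table: ρ = 0.365 kg/m³.
Dynamic pressure q = ½ρv² = ½ × 0.365 × 224² = 9157 Pa.
L = q·S·CL = 9157 × 398 × 1.35 = 4.92×10^6 N ≈ 4920 kN

L = 4.92×10^6 N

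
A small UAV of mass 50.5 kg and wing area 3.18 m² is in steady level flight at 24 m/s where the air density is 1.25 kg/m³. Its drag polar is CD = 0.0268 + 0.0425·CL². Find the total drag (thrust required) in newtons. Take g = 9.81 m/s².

D = 39.8 N

Weight W = mg = 50.5 × 9.81 = 495.41 N; in level flight L = W.
q = ½ρv² = ½ × 1.25 × 24² = 360 Pa.
CL = W/(q·S) = 495.41 / (360 × 3.18) = 0.4327.
CD = 0.0268 + 0.0425 × 0.4327² = 0.03476.
D = q·S·CD = 360 × 3.18 × 0.03476 = 39.79 N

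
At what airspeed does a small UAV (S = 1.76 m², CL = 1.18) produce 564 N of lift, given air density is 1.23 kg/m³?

L = ½ρv²S·CL ⇒ v = √(2L/(ρ·S·CL))
v = √(2 × 564 / (1.23 × 1.76 × 1.18)) = √441.6 = 21 m/s

v = 21 m/s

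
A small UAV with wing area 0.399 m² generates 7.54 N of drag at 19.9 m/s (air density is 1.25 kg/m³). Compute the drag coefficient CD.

From D = ½ρv²S·CD, rearranging gives CD = 2D/(ρv²S).
CD = 2 × 7.54 / (1.25 × 19.9² × 0.399) = 0.0764

CD = 0.0764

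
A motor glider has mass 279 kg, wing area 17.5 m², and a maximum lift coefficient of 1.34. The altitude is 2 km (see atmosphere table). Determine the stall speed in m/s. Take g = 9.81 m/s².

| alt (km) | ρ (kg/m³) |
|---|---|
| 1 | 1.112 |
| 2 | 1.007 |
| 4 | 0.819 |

V_stall = 15.2 m/s

At 2 km, from the table: ρ = 1.007 kg/m³.
At stall, lift equals weight: L = W = m·g = 279 × 9.81 = 2737 N.
V_stall = √(2W/(ρ·S·CL,max)) = √(2 × 2737 / (1.007 × 17.5 × 1.34))
V_stall = √231.8 = 15.2 m/s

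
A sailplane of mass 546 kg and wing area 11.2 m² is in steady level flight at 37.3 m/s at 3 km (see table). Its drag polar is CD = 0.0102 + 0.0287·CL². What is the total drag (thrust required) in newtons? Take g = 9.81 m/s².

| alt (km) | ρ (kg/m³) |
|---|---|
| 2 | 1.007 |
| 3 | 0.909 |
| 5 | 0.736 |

At 3 km, from the table: ρ = 0.909 kg/m³.
In steady level flight, lift balances weight: W = mg = 546 × 9.81 = 5356.3 N.
Dynamic pressure q = 0.5 × 0.909 × 37.3² = 632.3 Pa.
CL = W/(q·S) = 5356.3 / (632.3 × 11.2) = 0.7563.
CD = 0.0102 + 0.0287 × 0.7563² = 0.02662.
D = q·S·CD = 632.3 × 11.2 × 0.02662 = 188.5 N

D = 189 N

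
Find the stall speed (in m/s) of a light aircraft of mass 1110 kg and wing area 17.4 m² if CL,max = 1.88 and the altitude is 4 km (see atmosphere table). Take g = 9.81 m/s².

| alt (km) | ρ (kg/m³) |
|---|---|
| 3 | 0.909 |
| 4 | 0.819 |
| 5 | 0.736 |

V_stall = 28.5 m/s

At 4 km, from the table: ρ = 0.819 kg/m³.
At stall, lift equals weight: L = W = m·g = 1110 × 9.81 = 10890 N.
V_stall = √(2W/(ρ·S·CL,max)) = √(2 × 10890 / (0.819 × 17.4 × 1.88))
V_stall = √812.9 = 28.5 m/s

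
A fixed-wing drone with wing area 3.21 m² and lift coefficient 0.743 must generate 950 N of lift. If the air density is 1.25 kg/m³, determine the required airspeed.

v = 25.2 m/s

L = ½ρv²S·CL ⇒ v = √(2L/(ρ·S·CL))
v = √(2 × 950 / (1.25 × 3.21 × 0.743)) = √637.3 = 25.2 m/s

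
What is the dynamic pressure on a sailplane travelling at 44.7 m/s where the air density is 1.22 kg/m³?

q = 1220 Pa

q = ½ρv² = ½ × 1.22 × 44.7² = 1220 Pa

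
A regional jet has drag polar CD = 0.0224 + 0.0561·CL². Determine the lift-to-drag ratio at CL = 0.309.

CD = 0.0224 + 0.0561 × 0.309² = 0.02776
L/D = CL/CD = 0.309 / 0.02776 = 11.1

L/D = 11.1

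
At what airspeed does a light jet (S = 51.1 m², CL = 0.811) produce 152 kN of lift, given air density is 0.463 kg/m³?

v = 126 m/s

L = ½ρv²S·CL ⇒ v = √(2L/(ρ·S·CL))
v = √(2 × 1.52×10^5 / (0.463 × 51.1 × 0.811)) = √15840 = 126 m/s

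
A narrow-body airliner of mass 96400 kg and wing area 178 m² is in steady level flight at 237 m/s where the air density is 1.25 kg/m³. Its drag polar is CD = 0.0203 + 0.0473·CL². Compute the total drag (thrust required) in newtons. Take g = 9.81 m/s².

D = 1.34×10^5 N

In steady level flight, lift balances weight: W = mg = 96400 × 9.81 = 9.4568×10^5 N.
Dynamic pressure q = 0.5 × 1.25 × 237² = 35110 Pa.
CL = 2W/(ρv²S) = 2×9.4568×10^5/(1.25×237²×178) = 0.1513.
CD = 0.0203 + 0.0473 × 0.1513² = 0.02138.
D = q·S·CD = 35110 × 178 × 0.02138 = 1.336×10^5 N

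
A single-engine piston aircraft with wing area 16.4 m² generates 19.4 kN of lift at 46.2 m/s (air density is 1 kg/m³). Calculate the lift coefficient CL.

From L = ½ρv²S·CL, rearranging gives CL = 2L/(ρv²S).
CL = 2 × 19400 / (1 × 46.2² × 16.4) = 1.11

CL = 1.11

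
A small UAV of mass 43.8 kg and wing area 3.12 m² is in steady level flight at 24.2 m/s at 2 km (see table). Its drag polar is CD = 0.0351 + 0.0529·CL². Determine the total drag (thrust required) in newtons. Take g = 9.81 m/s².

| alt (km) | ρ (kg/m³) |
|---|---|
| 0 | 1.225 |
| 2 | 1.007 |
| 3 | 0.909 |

At 2 km, from the table: ρ = 1.007 kg/m³.
Level flight ⇒ L = W = m·g = 43.8 × 9.81 = 429.68 N.
Dynamic pressure q = 0.5 × 1.007 × 24.2² = 294.9 Pa.
Required CL = L/(qS) = 429.68/(294.9·3.12) = 0.467.
CD = 0.0351 + 0.0529 × 0.467² = 0.04664.
D = q·S·CD = 294.9 × 3.12 × 0.04664 = 42.91 N

D = 42.9 N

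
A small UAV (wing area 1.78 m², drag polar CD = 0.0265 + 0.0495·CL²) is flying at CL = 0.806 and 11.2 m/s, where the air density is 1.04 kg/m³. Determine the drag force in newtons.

CD = 0.0265 + 0.0495 × 0.806² = 0.05866
D = ½ρv²S·CD = ½ × 1.04 × 11.2² × 1.78 × 0.05866 = 6.81 N

D = 6.81 N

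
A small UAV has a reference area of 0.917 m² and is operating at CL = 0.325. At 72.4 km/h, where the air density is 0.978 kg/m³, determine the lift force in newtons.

L = 58.9 N

Convert speed: v = 72.4 km/h ÷ 3.6 = 20.11 m/s.
Dynamic pressure q = ½ρv² = ½ × 0.978 × 20.11² = 197.8 Pa.
L = q·S·CL = 197.8 × 0.917 × 0.325 = 58.9 N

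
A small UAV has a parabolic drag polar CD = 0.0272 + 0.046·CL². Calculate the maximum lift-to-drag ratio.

(L/D)max = 14.1

For CD = CD0 + K·CL², (L/D)max occurs at CL* = √(CD0/K) and equals 1/(2√(K·CD0)).
(L/D)max = 1/(2√(0.046 × 0.0272)) = 1/(2 × 0.03537) = 14.1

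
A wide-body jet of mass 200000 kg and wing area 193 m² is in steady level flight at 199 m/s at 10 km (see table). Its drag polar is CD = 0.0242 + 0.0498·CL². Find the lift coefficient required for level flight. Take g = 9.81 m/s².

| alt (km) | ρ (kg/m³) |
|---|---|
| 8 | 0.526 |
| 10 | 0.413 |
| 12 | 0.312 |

CL = 1.24

At 10 km, from the table: ρ = 0.413 kg/m³.
Weight W = mg = 200000 × 9.81 = 1.962×10^6 N; in level flight L = W.
Dynamic pressure q = 0.5 × 0.413 × 199² = 8178 Pa.
CL = W/(q·S) = 1.962×10^6 / (8178 × 193) = 1.243.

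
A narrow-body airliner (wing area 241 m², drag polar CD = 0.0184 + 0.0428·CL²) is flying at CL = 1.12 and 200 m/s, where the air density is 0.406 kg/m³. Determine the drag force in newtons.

D = 1.41×10^5 N

CD = 0.0184 + 0.0428 × 1.12² = 0.07209
D = ½ρv²S·CD = ½ × 0.406 × 200² × 241 × 0.07209 = 1.41×10^5 N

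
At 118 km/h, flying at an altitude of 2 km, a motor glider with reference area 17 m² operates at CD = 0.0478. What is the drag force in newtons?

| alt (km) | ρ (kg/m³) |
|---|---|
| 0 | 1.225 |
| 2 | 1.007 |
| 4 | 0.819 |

At 2 km, from the table: ρ = 1.007 kg/m³.
Convert speed: v = 118 km/h ÷ 3.6 = 32.78 m/s.
D = ½ρv²S·CD = ½ × 1.007 × 32.78² × 17 × 0.0478 = 440 N

D = 440 N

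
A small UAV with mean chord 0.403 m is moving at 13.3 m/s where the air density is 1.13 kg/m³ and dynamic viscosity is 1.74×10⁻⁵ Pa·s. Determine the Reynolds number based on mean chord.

Re = 3.48×10^5

Re = ρ·v·c/μ = 1.13 × 13.3 × 0.403 / (1.74×10⁻⁵) = 3.48×10^5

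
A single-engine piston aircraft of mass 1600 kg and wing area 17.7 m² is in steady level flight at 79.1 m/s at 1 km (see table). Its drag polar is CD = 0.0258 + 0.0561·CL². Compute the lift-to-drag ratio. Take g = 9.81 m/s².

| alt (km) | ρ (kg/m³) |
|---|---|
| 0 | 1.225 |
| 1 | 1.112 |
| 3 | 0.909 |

At 1 km, from the table: ρ = 1.112 kg/m³.
Level flight ⇒ L = W = m·g = 1600 × 9.81 = 15696 N.
Dynamic pressure q = 0.5 × 1.112 × 79.1² = 3479 Pa.
CL = 2W/(ρv²S) = 2×15696/(1.112×79.1²×17.7) = 0.2549.
CD = 0.0258 + 0.0561 × 0.2549² = 0.02945.
L/D = CL/CD = 0.2549 / 0.02945 = 8.66

L/D = 8.66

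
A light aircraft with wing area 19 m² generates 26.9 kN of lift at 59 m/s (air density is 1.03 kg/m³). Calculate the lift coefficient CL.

From L = ½ρv²S·CL, rearranging gives CL = 2L/(ρv²S).
CL = 2 × 26900 / (1.03 × 59² × 19) = 0.79

CL = 0.79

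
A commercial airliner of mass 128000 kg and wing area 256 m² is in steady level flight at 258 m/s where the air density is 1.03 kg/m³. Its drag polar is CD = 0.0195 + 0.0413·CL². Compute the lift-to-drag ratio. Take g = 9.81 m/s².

In steady level flight, lift balances weight: W = mg = 128000 × 9.81 = 1.2557×10^6 N.
Dynamic pressure q = 0.5 × 1.03 × 258² = 34280 Pa.
Required CL = L/(qS) = 1.2557×10^6/(34280·256) = 0.1431.
CD = 0.0195 + 0.0413 × 0.1431² = 0.02035.
L/D = CL/CD = 0.1431 / 0.02035 = 7.03

L/D = 7.03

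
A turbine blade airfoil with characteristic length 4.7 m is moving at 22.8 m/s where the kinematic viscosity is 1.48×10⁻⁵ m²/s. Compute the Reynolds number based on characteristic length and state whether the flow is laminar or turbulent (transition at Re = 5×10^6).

Re = v·c/ν = 22.8 × 4.7 / (1.48×10⁻⁵) = 7.24×10^6
Since 7.24×10^6 > 5×10^6, the flow is turbulent.

Re = 7.24×10^6 (turbulent)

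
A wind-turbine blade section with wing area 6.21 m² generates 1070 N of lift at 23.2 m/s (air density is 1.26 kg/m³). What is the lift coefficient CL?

From L = ½ρv²S·CL, rearranging gives CL = 2L/(ρv²S).
CL = 2 × 1070 / (1.26 × 23.2² × 6.21) = 0.508

CL = 0.508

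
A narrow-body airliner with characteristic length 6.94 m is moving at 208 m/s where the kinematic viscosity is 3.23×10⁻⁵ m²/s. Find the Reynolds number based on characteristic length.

Re = 4.47×10^7

Re = v·c/ν = 208 × 6.94 / (3.23×10⁻⁵) = 4.47×10^7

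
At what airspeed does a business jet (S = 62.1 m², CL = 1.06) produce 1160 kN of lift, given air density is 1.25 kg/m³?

v = 168 m/s

L = ½ρv²S·CL ⇒ v = √(2L/(ρ·S·CL))
v = √(2 × 1.16×10^6 / (1.25 × 62.1 × 1.06)) = √28200 = 168 m/s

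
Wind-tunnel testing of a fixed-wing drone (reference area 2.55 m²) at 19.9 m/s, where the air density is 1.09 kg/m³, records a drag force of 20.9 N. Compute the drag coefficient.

CD = 0.038

From D = ½ρv²S·CD, rearranging gives CD = 2D/(ρv²S).
CD = 2 × 20.9 / (1.09 × 19.9² × 2.55) = 0.038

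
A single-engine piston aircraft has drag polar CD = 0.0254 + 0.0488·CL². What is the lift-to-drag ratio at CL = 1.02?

CD = 0.0254 + 0.0488 × 1.02² = 0.07617
L/D = CL/CD = 1.02 / 0.07617 = 13.4

L/D = 13.4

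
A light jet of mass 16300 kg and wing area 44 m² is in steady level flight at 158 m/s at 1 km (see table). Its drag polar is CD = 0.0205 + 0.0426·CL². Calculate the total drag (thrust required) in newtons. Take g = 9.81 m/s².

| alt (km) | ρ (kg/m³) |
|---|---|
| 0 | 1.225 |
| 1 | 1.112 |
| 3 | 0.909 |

At 1 km, from the table: ρ = 1.112 kg/m³.
Weight W = mg = 16300 × 9.81 = 1.599×10^5 N; in level flight L = W.
Dynamic pressure q = 0.5 × 1.112 × 158² = 13880 Pa.
Required CL = L/(qS) = 1.599×10^5/(13880·44) = 0.2618.
CD = 0.0205 + 0.0426 × 0.2618² = 0.02342.
D = q·S·CD = 13880 × 44 × 0.02342 = 14300 N

D = 14300 N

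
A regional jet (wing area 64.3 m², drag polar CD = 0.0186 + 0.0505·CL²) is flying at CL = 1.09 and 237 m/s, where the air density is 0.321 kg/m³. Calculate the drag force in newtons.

D = 45600 N

CD = 0.0186 + 0.0505 × 1.09² = 0.0786
D = ½ρv²S·CD = ½ × 0.321 × 237² × 64.3 × 0.0786 = 45600 N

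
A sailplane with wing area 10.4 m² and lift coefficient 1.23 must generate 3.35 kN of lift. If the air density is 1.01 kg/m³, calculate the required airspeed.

L = ½ρv²S·CL ⇒ v = √(2L/(ρ·S·CL))
v = √(2 × 3350 / (1.01 × 10.4 × 1.23)) = √518.6 = 22.8 m/s

v = 22.8 m/s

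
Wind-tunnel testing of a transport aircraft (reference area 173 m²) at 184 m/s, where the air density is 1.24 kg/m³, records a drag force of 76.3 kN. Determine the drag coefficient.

From D = ½ρv²S·CD, rearranging gives CD = 2D/(ρv²S).
CD = 2 × 76300 / (1.24 × 184² × 173) = 0.021

CD = 0.021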